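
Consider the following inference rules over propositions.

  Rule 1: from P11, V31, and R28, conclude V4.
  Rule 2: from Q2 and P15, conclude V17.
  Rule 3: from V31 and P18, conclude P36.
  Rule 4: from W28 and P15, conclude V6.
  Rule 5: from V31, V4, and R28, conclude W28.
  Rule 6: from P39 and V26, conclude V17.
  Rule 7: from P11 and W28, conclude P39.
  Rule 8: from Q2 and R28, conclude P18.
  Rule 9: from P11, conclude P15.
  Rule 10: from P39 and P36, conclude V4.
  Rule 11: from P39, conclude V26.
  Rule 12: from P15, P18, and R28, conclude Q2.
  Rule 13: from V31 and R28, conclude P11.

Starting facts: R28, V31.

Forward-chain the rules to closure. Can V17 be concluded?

From V31 and R28, Rule 13 gives P11.
P11, V31, and R28 hold, so V4 follows (Rule 1).
From V31, V4, and R28, Rule 5 gives W28.
P11 and W28 hold, so P39 follows (Rule 7).
From P39, Rule 11 gives V26.
P39 and V26 hold, so V17 follows (Rule 6).

Yes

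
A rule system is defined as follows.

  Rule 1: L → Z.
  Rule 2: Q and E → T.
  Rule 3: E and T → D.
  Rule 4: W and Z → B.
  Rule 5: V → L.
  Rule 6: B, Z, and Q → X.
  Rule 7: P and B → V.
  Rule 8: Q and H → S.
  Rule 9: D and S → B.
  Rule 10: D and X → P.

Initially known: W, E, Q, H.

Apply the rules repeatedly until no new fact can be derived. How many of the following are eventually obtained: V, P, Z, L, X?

V would need P and B (Rule 7), but P is never established.
P would need D and X (Rule 10), but X is never established.
Z would need L (Rule 1), but L is never established.
L would need V (Rule 5), but V is never established.
X would need B, Z, and Q (Rule 6), but Z is never established.
None of the 5 are reached.

0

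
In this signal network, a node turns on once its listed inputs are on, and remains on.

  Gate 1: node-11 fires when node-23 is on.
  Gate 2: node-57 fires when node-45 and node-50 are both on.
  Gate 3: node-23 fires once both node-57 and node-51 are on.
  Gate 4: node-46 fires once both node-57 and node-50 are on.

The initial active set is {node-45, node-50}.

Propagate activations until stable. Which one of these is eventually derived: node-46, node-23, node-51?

Gate 2: node-45 and node-50 on → node-57 on.
Gate 4: node-57 and node-50 on → node-46 on.
No rule produces node-51, and it is not given. node-23 would need node-57 and node-51 (Gate 3), but node-51 never turns on.

node-46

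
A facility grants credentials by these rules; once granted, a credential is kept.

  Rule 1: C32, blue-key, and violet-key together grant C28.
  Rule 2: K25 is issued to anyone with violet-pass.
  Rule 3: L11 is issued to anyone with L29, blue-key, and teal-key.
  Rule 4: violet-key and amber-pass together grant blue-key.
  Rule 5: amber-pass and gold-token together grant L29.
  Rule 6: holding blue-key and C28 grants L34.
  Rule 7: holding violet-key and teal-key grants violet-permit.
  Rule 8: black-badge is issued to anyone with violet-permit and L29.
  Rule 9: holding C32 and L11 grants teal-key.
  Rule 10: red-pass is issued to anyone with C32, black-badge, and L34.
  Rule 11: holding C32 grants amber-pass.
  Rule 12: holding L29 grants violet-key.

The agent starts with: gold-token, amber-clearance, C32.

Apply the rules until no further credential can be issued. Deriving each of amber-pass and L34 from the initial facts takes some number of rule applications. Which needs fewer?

amber-pass

amber-pass: Holding C32 grants amber-pass (Rule 11). [1 rule application]
L34: Holding C32 grants amber-pass (Rule 11). Holding amber-pass and gold-token grants L29 (Rule 5). Holding L29 grants violet-key (Rule 12). Holding violet-key and amber-pass grants blue-key (Rule 4). Holding C32, blue-key, and violet-key grants C28 (Rule 1). Holding blue-key and C28 grants L34 (Rule 6). [6 rule applications]
amber-pass needs fewer.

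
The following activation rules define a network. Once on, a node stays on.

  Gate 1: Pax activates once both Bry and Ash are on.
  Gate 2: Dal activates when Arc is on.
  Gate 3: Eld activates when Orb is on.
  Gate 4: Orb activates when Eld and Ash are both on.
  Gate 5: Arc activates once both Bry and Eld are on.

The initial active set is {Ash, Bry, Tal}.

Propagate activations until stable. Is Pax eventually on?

Yes

Gate 1: Bry and Ash on → Pax on.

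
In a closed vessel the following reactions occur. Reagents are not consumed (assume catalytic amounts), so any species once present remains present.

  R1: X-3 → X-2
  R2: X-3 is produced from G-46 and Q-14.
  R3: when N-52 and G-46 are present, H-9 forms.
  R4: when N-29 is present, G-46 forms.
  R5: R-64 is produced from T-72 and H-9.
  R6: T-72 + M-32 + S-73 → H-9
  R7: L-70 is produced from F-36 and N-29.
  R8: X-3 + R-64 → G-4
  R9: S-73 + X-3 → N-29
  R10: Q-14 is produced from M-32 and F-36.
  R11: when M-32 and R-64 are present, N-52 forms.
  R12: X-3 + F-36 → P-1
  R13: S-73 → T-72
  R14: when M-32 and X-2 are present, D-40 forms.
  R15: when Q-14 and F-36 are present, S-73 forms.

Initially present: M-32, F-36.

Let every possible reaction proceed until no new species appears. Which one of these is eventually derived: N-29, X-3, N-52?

N-52

M-32 and F-36 present → Q-14 forms (R10).
Q-14 and F-36 present → S-73 forms (R15).
S-73 present → T-72 forms (R13).
T-72, M-32, and S-73 present → H-9 forms (R6).
T-72 and H-9 present → R-64 forms (R5).
M-32 and R-64 present → N-52 forms (R11).
X-3 would need G-46 and Q-14 (R2), but G-46 never forms. N-29 would need S-73 and X-3 (R9), but X-3 never forms.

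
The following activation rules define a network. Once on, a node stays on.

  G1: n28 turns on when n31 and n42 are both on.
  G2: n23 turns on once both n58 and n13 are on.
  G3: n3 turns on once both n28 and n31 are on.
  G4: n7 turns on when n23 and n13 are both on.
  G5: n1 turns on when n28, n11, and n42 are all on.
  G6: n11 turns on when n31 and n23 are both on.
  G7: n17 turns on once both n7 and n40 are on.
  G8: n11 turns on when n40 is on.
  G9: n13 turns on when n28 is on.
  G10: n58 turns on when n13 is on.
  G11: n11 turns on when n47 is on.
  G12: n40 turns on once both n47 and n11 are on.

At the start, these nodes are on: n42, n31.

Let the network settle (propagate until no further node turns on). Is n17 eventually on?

n17 would need n7 and n40 (G7), but n40 never turns on.

No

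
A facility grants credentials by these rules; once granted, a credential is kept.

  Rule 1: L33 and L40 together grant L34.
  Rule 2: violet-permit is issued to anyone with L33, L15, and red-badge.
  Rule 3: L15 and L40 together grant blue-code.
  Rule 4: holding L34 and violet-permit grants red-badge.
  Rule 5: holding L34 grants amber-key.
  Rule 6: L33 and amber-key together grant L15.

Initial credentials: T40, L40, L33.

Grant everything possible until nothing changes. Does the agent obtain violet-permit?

No

violet-permit would need L33, L15, and red-badge (Rule 2), but red-badge is never granted.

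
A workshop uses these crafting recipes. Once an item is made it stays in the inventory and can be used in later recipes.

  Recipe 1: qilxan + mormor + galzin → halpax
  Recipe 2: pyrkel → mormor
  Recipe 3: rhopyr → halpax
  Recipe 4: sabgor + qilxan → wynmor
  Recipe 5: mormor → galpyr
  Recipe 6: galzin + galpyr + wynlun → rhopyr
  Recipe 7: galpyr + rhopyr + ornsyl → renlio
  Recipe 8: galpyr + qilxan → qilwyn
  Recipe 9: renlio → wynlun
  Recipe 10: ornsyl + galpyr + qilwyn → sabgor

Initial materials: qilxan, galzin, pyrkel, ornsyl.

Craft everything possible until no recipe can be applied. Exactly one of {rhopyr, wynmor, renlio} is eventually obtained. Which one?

wynmor

Using Recipe 2, pyrkel makes mormor.
mormor → galpyr (Recipe 5).
Using Recipe 8, galpyr and qilxan make qilwyn.
ornsyl + galpyr + qilwyn → sabgor (Recipe 10).
Using Recipe 4, sabgor and qilxan make wynmor.
rhopyr would need galzin, galpyr, and wynlun (Recipe 6), but wynlun is never obtained. renlio would need galpyr, rhopyr, and ornsyl (Recipe 7), but rhopyr is never obtained.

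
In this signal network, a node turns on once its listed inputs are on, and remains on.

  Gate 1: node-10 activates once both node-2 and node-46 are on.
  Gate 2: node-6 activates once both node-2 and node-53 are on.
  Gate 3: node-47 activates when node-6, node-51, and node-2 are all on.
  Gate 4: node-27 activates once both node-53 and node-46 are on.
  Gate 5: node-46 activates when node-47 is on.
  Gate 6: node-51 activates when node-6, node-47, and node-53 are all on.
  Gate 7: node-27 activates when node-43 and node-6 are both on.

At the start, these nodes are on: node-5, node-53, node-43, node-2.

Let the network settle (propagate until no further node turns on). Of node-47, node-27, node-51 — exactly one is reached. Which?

node-27

Gate 2: node-2 and node-53 on → node-6 on.
node-43 and node-6 are on, so node-27 activates (Gate 7).
node-47 would need node-6, node-51, and node-2 (Gate 3), but node-51 never turns on. node-51 would need node-6, node-47, and node-53 (Gate 6), but node-47 never turns on.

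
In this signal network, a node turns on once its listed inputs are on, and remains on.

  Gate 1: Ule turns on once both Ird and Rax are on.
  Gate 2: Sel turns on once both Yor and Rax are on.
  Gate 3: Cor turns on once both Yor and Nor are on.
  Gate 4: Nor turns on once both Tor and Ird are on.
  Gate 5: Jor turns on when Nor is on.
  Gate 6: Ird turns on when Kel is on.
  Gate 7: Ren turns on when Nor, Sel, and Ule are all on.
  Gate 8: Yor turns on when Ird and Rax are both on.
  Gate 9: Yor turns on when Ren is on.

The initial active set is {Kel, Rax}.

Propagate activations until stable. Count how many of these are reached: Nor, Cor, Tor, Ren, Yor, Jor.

Gate 6: Kel on → Ird on.
Ird and Rax are on, so Yor turns on (Gate 8).
Nor would need Tor and Ird (Gate 4), but Tor never turns on.
Cor would need Yor and Nor (Gate 3), but Nor never turns on.
No rule produces Tor, and it is not given.
Ren would need Nor, Sel, and Ule (Gate 7), but Nor never turns on.
Yor: reached.
Jor would need Nor (Gate 5), but Nor never turns on.
Reached: Yor — 1 of the 6.

1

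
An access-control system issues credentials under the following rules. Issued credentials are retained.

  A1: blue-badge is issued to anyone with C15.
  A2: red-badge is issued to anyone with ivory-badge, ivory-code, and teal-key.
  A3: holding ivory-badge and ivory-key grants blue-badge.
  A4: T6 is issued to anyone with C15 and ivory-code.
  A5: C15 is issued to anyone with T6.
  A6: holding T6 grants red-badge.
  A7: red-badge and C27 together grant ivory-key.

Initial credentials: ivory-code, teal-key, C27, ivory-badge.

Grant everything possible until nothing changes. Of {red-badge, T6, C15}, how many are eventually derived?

Holding ivory-badge, ivory-code, and teal-key grants red-badge (A2).
red-badge: reached.
T6 would need C15 and ivory-code (A4), but C15 is never granted.
C15 would need T6 (A5), but T6 is never granted.
Reached: red-badge — 1 of the 3.

1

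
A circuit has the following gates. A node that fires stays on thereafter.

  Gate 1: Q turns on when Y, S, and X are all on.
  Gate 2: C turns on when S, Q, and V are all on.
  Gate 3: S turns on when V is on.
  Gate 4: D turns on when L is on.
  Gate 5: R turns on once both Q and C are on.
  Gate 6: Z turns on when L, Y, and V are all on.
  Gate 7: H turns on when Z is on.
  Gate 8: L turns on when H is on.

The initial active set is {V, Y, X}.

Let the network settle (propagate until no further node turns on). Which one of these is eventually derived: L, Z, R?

R

V is on, so S turns on (Gate 3).
Gate 1: Y, S, and X on → Q on.
Gate 2: S, Q, and V on → C on.
Q and C are on, so R turns on (Gate 5).
Z would need L, Y, and V (Gate 6), but L never turns on. L would need H (Gate 8), but H never turns on.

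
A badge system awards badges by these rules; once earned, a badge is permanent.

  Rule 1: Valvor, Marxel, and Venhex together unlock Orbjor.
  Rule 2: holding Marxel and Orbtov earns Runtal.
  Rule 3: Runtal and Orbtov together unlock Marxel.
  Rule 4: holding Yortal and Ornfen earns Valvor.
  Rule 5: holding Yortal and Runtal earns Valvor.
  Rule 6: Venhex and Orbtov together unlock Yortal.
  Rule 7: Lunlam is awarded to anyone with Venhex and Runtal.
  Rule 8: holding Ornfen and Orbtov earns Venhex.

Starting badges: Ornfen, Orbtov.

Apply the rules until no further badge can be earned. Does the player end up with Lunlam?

No

Lunlam would need Venhex and Runtal (Rule 7), but Runtal is never earned.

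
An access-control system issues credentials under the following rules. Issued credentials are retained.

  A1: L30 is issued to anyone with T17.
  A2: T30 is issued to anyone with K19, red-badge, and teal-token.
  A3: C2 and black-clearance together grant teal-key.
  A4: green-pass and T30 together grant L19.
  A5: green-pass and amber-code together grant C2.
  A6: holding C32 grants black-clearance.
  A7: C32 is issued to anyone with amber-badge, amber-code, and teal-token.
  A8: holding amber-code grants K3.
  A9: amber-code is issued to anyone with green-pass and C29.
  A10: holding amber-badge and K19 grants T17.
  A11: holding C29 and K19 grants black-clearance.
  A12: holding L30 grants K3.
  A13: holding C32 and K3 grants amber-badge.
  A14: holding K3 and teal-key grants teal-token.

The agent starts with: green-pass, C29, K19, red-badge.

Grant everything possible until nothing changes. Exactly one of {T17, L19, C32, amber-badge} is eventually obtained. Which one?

L19

Holding C29 and K19 grants black-clearance (A11).
Holding green-pass and C29 grants amber-code (A9).
Holding green-pass and amber-code grants C2 (A5).
Holding amber-code grants K3 (A8).
Holding C2 and black-clearance grants teal-key (A3).
Holding K3 and teal-key grants teal-token (A14).
Holding K19, red-badge, and teal-token grants T30 (A2).
Holding green-pass and T30 grants L19 (A4).
amber-badge would need C32 and K3 (A13), but C32 is never granted. C32 would need amber-badge, amber-code, and teal-token (A7), but amber-badge is never granted. T17 would need amber-badge and K19 (A10), but amber-badge is never granted.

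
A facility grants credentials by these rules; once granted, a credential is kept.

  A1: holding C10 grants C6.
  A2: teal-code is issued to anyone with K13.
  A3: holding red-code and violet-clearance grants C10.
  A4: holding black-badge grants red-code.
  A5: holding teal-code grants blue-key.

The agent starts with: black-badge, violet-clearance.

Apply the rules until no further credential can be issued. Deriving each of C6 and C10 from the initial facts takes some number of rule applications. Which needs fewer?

C10: Holding black-badge grants red-code (A4). Holding red-code and violet-clearance grants C10 (A3). [2 rule applications]
C6: Holding black-badge grants red-code (A4). Holding red-code and violet-clearance grants C10 (A3). Holding C10 grants C6 (A1). [3 rule applications]
C10 needs fewer.

C10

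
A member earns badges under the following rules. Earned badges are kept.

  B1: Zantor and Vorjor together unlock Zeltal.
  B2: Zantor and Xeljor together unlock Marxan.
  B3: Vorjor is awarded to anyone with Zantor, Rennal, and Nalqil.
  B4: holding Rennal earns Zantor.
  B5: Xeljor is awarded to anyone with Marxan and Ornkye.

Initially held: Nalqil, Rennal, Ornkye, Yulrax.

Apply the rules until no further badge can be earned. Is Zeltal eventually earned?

Yes

With Rennal, Zantor is earned (B4).
With Zantor, Rennal, and Nalqil, Vorjor is earned (B3).
With Zantor and Vorjor, Zeltal is earned (B1).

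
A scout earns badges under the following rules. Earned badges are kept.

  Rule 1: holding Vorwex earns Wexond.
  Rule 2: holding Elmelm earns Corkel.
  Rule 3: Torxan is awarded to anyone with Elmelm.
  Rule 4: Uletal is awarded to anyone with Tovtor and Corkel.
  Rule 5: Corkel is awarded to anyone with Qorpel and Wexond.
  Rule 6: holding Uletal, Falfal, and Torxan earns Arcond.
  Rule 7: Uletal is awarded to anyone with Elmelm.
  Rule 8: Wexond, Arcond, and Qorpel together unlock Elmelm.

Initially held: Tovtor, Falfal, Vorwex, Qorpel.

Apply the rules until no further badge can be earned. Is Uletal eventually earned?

With Vorwex, Wexond is earned (Rule 1).
With Qorpel and Wexond, Corkel is earned (Rule 5).
With Tovtor and Corkel, Uletal is earned (Rule 4).

Yes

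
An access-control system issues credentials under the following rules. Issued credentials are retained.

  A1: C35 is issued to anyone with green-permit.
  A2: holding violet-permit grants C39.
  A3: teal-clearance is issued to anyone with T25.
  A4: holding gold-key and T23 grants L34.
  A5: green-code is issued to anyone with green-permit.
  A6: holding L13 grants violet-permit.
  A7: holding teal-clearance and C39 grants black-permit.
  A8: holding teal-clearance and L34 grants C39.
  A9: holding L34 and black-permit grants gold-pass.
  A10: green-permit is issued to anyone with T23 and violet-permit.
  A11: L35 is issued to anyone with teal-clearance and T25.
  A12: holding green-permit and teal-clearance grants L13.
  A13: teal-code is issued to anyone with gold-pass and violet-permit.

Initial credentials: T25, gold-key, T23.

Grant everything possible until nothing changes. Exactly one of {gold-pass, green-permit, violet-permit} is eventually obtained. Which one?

gold-pass

Holding gold-key and T23 grants L34 (A4).
Holding T25 grants teal-clearance (A3).
Holding teal-clearance and L34 grants C39 (A8).
Holding teal-clearance and C39 grants black-permit (A7).
Holding L34 and black-permit grants gold-pass (A9).
violet-permit would need L13 (A6), but L13 is never granted. green-permit would need T23 and violet-permit (A10), but violet-permit is never granted.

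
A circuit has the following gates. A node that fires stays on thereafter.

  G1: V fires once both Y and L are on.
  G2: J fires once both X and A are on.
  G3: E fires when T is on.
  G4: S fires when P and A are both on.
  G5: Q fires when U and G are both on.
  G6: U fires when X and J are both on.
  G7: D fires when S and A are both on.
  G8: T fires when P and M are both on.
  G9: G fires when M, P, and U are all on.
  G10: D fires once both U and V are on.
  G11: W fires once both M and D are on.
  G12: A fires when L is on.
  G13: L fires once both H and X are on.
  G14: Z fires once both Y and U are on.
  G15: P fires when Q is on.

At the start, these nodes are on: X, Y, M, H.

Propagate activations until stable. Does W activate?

Yes

H and X are on, so L fires (G13).
G1: Y and L on → V on.
G12: L on → A on.
G2: X and A on → J on.
G6: X and J on → U on.
G10: U and V on → D on.
G11: M and D on → W on.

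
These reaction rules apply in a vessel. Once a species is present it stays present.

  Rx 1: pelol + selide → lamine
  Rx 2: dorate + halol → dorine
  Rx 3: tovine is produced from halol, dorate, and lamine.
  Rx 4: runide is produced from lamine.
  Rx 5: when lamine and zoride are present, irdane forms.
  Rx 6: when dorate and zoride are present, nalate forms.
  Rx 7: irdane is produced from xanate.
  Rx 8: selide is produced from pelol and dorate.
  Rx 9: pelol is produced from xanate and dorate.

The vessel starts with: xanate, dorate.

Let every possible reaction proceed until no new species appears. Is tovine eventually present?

tovine would need halol, dorate, and lamine (Rx 3), but halol never forms.

No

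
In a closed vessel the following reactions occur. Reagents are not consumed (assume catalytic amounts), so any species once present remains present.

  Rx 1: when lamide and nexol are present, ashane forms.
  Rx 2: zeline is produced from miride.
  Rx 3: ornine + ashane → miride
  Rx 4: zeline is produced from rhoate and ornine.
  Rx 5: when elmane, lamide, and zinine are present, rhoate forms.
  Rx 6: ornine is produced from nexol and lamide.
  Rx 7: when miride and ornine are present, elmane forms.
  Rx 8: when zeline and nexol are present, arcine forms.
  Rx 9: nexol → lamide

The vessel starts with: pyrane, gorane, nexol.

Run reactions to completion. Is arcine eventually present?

nexol present → lamide forms (Rx 9).
lamide and nexol present → ashane forms (Rx 1).
nexol and lamide present → ornine forms (Rx 6).
ornine and ashane present → miride forms (Rx 3).
miride present → zeline forms (Rx 2).
zeline and nexol present → arcine forms (Rx 8).

Yes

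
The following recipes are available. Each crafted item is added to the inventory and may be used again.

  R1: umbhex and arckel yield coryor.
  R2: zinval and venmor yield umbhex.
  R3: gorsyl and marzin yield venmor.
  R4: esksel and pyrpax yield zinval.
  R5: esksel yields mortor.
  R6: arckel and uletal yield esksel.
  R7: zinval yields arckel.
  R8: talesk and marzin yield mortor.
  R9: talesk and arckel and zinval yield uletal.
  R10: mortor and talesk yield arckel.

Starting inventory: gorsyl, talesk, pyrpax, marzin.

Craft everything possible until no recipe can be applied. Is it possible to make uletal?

No

uletal would need talesk, arckel, and zinval (R9), but zinval is never obtained.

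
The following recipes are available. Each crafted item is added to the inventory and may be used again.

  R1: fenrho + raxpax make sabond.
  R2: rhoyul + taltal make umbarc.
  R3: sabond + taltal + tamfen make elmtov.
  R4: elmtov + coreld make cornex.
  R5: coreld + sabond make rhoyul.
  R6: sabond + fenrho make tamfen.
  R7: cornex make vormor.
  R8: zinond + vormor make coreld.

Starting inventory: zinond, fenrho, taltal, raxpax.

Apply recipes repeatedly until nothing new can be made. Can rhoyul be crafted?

No

rhoyul would need coreld and sabond (R5), but coreld is never obtained.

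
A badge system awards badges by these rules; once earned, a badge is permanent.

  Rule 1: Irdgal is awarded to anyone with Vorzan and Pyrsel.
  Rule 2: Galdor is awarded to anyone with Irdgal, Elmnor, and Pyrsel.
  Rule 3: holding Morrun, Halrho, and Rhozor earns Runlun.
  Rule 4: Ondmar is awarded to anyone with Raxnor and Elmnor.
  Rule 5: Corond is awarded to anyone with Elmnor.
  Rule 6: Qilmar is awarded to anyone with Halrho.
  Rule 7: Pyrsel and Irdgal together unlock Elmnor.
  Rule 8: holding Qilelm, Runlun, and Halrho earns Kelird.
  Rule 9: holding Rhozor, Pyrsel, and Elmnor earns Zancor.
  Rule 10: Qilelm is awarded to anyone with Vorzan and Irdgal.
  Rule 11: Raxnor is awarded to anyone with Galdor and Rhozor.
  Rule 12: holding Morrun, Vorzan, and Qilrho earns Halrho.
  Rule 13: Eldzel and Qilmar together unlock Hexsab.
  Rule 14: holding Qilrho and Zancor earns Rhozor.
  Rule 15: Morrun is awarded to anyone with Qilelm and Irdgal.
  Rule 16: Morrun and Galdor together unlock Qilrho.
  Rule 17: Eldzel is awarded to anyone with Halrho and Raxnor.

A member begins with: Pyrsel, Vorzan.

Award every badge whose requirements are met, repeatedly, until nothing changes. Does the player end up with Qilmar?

With Vorzan and Pyrsel, Irdgal is earned (Rule 1).
With Vorzan and Irdgal, Qilelm is earned (Rule 10).
With Pyrsel and Irdgal, Elmnor is earned (Rule 7).
With Qilelm and Irdgal, Morrun is earned (Rule 15).
With Irdgal, Elmnor, and Pyrsel, Galdor is earned (Rule 2).
With Morrun and Galdor, Qilrho is earned (Rule 16).
With Morrun, Vorzan, and Qilrho, Halrho is earned (Rule 12).
With Halrho, Qilmar is earned (Rule 6).

Yes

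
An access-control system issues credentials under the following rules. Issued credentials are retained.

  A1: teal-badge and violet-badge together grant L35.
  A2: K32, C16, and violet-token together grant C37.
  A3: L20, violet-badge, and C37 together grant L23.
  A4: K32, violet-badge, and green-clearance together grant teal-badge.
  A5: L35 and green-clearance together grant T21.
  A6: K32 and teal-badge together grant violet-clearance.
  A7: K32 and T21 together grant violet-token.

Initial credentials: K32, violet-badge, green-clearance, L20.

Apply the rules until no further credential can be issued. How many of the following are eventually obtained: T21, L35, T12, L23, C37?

2

Holding K32, violet-badge, and green-clearance grants teal-badge (A4).
Holding teal-badge and violet-badge grants L35 (A1).
Holding L35 and green-clearance grants T21 (A5).
T21: reached.
L35: reached.
No rule produces T12, and it is not given.
L23 would need L20, violet-badge, and C37 (A3), but C37 is never granted.
C37 would need K32, C16, and violet-token (A2), but C16 is never granted.
Reached: T21 and L35 — 2 of the 5.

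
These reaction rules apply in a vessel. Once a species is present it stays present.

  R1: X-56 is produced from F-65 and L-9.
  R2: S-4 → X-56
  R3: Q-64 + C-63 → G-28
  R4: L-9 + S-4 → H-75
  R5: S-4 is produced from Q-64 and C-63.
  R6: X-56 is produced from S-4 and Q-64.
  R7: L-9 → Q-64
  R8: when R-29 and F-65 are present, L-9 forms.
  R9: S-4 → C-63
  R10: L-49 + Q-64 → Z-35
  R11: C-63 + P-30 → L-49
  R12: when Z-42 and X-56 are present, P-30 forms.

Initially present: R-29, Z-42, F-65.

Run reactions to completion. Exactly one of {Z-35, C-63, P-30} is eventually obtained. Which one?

R-29 and F-65 present → L-9 forms (R8).
F-65 and L-9 present → X-56 forms (R1).
Z-42 and X-56 present → P-30 forms (R12).
C-63 would need S-4 (R9), but S-4 never forms. Z-35 would need L-49 and Q-64 (R10), but L-49 never forms.

P-30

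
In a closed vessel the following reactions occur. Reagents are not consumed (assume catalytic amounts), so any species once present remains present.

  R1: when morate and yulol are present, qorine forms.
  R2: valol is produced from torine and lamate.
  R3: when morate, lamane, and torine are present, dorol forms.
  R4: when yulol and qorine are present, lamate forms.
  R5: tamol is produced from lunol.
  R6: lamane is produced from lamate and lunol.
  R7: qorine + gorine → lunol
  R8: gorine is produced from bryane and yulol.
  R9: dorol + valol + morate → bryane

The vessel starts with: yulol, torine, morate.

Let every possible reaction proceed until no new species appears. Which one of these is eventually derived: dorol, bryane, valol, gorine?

morate and yulol present → qorine forms (R1).
yulol and qorine present → lamate forms (R4).
torine and lamate present → valol forms (R2).
gorine would need bryane and yulol (R8), but bryane never forms. bryane would need dorol, valol, and morate (R9), but dorol never forms. dorol would need morate, lamane, and torine (R3), but lamane never forms.

valol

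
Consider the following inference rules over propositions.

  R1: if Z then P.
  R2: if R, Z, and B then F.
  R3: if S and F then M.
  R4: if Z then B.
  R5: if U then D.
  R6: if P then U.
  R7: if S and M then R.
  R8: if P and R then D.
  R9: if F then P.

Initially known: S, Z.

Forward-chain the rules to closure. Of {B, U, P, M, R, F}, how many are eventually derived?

3

From Z, R4 gives B.
Z holds, so P follows (R1).
P holds, so U follows (R6).
B: reached.
U: reached.
P: reached.
M would need S and F (R3), but F is never established.
R would need S and M (R7), but M is never established.
F would need R, Z, and B (R2), but R is never established.
Reached: B, U, and P — 3 of the 6.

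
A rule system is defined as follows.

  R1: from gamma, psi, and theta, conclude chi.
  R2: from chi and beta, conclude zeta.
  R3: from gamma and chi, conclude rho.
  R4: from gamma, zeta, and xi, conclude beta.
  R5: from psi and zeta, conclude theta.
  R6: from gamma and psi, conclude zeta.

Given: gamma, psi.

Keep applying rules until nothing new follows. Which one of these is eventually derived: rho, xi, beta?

rho

From gamma and psi, R6 gives zeta.
From psi and zeta, R5 gives theta.
gamma, psi, and theta hold, so chi follows (R1).
From gamma and chi, R3 gives rho.
No rule produces xi, and it is not given. beta would need gamma, zeta, and xi (R4), but xi is never established.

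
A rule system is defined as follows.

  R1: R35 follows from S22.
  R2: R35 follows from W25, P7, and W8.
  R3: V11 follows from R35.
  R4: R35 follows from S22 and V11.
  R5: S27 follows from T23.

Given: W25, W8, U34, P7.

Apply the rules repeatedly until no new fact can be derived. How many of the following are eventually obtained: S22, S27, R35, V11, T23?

From W25, P7, and W8, R2 gives R35.
R35 holds, so V11 follows (R3).
No rule produces S22, and it is not given.
S27 would need T23 (R5), but T23 is never established.
R35: reached.
V11: reached.
No rule produces T23, and it is not given.
Reached: R35 and V11 — 2 of the 5.

2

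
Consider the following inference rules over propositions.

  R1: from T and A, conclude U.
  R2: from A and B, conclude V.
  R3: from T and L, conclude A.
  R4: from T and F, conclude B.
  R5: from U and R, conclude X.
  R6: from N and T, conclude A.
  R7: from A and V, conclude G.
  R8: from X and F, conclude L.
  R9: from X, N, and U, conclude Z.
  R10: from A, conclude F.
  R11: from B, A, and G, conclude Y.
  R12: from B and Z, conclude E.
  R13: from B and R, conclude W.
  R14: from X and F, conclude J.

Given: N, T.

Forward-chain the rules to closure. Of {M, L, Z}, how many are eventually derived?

0

No rule produces M, and it is not given.
L would need X and F (R8), but X is never established.
Z would need X, N, and U (R9), but X is never established.
None of the 3 are reached.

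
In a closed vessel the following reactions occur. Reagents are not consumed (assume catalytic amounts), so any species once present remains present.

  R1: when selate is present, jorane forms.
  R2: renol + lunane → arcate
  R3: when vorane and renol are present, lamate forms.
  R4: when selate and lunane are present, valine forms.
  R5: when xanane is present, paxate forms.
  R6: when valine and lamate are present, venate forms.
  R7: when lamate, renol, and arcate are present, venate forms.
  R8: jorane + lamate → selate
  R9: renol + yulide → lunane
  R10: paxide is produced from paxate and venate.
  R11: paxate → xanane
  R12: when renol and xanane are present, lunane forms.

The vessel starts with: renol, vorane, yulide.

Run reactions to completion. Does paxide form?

No

paxide would need paxate and venate (R10), but paxate never forms.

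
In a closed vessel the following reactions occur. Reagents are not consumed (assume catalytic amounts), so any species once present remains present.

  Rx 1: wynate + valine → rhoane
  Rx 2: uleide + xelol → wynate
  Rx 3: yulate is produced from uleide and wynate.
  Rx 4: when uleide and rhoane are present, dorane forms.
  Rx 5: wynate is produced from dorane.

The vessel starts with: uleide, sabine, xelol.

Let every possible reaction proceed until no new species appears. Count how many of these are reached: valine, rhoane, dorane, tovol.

No rule produces valine, and it is not given.
rhoane would need wynate and valine (Rx 1), but valine never forms.
dorane would need uleide and rhoane (Rx 4), but rhoane never forms.
No rule produces tovol, and it is not given.
None of the 4 are reached.

0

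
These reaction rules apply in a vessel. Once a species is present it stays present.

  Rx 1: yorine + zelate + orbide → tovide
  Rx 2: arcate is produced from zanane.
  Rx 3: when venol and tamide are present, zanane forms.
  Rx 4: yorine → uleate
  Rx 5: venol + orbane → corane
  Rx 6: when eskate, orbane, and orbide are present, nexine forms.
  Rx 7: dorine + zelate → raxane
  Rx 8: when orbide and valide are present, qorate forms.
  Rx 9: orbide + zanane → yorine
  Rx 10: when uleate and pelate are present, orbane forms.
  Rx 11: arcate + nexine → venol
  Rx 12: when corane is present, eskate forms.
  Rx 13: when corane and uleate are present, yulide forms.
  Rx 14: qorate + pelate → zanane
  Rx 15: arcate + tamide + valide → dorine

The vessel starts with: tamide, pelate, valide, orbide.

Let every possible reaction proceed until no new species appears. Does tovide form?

tovide would need yorine, zelate, and orbide (Rx 1), but zelate never forms.

No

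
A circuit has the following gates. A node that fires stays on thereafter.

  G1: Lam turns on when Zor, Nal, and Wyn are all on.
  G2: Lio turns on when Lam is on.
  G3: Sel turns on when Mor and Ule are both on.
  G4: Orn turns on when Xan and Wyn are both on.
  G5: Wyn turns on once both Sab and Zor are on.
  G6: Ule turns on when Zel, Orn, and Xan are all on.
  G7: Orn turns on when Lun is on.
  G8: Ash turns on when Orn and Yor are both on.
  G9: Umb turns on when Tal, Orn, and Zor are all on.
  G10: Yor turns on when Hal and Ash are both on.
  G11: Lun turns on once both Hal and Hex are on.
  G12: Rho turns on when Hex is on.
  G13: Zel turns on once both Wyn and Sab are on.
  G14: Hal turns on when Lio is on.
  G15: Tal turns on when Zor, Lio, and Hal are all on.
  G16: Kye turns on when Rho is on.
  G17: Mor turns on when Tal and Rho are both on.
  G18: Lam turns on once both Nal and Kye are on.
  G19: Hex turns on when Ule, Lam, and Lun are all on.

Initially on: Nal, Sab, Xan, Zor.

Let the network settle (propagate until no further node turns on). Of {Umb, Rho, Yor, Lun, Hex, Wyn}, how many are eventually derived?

Sab and Zor are on, so Wyn turns on (G5).
G4: Xan and Wyn on → Orn on.
G1: Zor, Nal, and Wyn on → Lam on.
G2: Lam on → Lio on.
Lio is on, so Hal turns on (G14).
G15: Zor, Lio, and Hal on → Tal on.
G9: Tal, Orn, and Zor on → Umb on.
Umb: reached.
Rho would need Hex (G12), but Hex never turns on.
Yor would need Hal and Ash (G10), but Ash never turns on.
Lun would need Hal and Hex (G11), but Hex never turns on.
Hex would need Ule, Lam, and Lun (G19), but Lun never turns on.
Wyn: reached.
Reached: Umb and Wyn — 2 of the 6.

2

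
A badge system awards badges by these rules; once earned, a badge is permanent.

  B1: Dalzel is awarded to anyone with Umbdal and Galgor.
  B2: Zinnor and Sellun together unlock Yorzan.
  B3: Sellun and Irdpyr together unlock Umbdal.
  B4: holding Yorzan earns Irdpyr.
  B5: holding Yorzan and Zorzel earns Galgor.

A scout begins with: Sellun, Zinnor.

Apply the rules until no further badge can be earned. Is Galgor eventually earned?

Galgor would need Yorzan and Zorzel (B5), but Zorzel is never earned.

No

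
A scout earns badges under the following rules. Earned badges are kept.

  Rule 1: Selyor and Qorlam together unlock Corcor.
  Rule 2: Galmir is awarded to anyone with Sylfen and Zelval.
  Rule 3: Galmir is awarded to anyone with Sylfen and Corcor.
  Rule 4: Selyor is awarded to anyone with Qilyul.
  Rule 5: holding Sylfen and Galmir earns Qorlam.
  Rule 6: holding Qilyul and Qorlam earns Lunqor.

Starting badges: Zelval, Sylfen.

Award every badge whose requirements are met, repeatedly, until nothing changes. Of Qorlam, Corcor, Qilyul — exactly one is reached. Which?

With Sylfen and Zelval, Galmir is earned (Rule 2).
With Sylfen and Galmir, Qorlam is earned (Rule 5).
No rule produces Qilyul, and it is not given. Corcor would need Selyor and Qorlam (Rule 1), but Selyor is never earned.

Qorlam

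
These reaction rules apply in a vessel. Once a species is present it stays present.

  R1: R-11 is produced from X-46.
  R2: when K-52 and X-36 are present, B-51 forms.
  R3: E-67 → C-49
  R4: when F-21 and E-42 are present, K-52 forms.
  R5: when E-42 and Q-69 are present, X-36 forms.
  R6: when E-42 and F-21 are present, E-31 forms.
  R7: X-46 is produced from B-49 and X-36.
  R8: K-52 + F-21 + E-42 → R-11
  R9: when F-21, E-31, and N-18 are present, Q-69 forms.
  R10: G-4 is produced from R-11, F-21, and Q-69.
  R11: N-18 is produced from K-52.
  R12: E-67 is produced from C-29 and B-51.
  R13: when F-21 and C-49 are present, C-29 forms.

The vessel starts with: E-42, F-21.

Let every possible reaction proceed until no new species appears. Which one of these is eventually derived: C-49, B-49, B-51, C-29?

B-51

F-21 and E-42 present → K-52 forms (R4).
E-42 and F-21 present → E-31 forms (R6).
K-52 present → N-18 forms (R11).
F-21, E-31, and N-18 present → Q-69 forms (R9).
E-42 and Q-69 present → X-36 forms (R5).
K-52 and X-36 present → B-51 forms (R2).
C-49 would need E-67 (R3), but E-67 never forms. C-29 would need F-21 and C-49 (R13), but C-49 never forms. No rule produces B-49, and it is not given.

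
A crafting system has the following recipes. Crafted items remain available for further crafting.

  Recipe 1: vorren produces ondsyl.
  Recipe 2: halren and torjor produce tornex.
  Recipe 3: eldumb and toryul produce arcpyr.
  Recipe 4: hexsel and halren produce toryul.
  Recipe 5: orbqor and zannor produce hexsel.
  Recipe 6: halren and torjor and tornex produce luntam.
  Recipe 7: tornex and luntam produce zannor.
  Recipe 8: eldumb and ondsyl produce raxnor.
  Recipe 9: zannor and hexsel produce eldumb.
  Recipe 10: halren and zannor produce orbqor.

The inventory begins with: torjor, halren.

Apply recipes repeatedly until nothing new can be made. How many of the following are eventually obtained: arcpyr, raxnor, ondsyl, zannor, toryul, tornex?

Using Recipe 2, halren and torjor make tornex.
Using Recipe 6, halren, torjor, and tornex make luntam.
tornex and luntam → zannor (Recipe 7).
halren and zannor → orbqor (Recipe 10).
Using Recipe 5, orbqor and zannor make hexsel.
hexsel and halren → toryul (Recipe 4).
Using Recipe 9, zannor and hexsel make eldumb.
eldumb and toryul → arcpyr (Recipe 3).
arcpyr: reached.
raxnor would need eldumb and ondsyl (Recipe 8), but ondsyl is never obtained.
ondsyl would need vorren (Recipe 1), but vorren is never obtained.
zannor: reached.
toryul: reached.
tornex: reached.
Reached: arcpyr, zannor, toryul, and tornex — 4 of the 6.

4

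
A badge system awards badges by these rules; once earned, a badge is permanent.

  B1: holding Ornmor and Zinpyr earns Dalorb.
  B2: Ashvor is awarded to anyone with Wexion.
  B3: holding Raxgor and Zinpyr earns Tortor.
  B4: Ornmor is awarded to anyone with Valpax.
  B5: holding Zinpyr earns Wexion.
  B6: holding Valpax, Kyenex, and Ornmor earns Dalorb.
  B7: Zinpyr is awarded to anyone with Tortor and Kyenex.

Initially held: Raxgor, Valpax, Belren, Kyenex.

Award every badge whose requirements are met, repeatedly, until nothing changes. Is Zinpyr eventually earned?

Zinpyr would need Tortor and Kyenex (B7), but Tortor is never earned.

No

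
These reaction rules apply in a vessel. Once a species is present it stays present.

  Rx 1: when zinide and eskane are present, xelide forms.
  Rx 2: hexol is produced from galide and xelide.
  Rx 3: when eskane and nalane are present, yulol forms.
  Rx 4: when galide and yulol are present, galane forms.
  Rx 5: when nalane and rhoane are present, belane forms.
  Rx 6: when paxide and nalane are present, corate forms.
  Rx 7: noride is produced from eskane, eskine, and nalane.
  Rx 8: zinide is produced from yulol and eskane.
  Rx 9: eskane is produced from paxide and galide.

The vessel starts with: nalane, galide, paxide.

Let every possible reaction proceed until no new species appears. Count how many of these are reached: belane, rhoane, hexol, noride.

paxide and galide present → eskane forms (Rx 9).
eskane and nalane present → yulol forms (Rx 3).
yulol and eskane present → zinide forms (Rx 8).
zinide and eskane present → xelide forms (Rx 1).
galide and xelide present → hexol forms (Rx 2).
belane would need nalane and rhoane (Rx 5), but rhoane never forms.
No rule produces rhoane, and it is not given.
hexol: reached.
noride would need eskane, eskine, and nalane (Rx 7), but eskine never forms.
Reached: hexol — 1 of the 4.

1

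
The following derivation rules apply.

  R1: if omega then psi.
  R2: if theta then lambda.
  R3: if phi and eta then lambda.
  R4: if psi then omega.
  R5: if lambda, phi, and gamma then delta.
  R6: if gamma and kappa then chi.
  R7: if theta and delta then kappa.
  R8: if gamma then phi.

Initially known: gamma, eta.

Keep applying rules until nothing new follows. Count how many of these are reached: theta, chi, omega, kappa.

No rule produces theta, and it is not given.
chi would need gamma and kappa (R6), but kappa is never established.
omega would need psi (R4), but psi is never established.
kappa would need theta and delta (R7), but theta is never established.
None of the 4 are reached.

0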